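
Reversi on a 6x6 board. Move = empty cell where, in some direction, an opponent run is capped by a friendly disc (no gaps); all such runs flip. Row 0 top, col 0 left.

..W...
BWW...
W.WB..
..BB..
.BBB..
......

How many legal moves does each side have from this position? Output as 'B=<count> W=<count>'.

-- B to move --
(0,0): flips 2 -> legal
(0,1): flips 1 -> legal
(0,3): no bracket -> illegal
(1,3): flips 2 -> legal
(2,1): flips 1 -> legal
(3,0): flips 1 -> legal
(3,1): no bracket -> illegal
B mobility = 5
-- W to move --
(0,0): flips 1 -> legal
(0,1): no bracket -> illegal
(1,3): no bracket -> illegal
(1,4): no bracket -> illegal
(2,1): no bracket -> illegal
(2,4): flips 1 -> legal
(3,0): no bracket -> illegal
(3,1): no bracket -> illegal
(3,4): flips 1 -> legal
(4,0): no bracket -> illegal
(4,4): flips 1 -> legal
(5,0): no bracket -> illegal
(5,1): no bracket -> illegal
(5,2): flips 2 -> legal
(5,3): no bracket -> illegal
(5,4): no bracket -> illegal
W mobility = 5

Answer: B=5 W=5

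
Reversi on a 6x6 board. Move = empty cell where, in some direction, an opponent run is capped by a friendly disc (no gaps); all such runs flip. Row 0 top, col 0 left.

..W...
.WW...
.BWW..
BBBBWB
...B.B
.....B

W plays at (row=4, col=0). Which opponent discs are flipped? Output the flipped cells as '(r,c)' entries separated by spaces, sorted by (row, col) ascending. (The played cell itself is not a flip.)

Answer: (3,1)

Derivation:
Dir NW: edge -> no flip
Dir N: opp run (3,0), next='.' -> no flip
Dir NE: opp run (3,1) capped by W -> flip
Dir W: edge -> no flip
Dir E: first cell '.' (not opp) -> no flip
Dir SW: edge -> no flip
Dir S: first cell '.' (not opp) -> no flip
Dir SE: first cell '.' (not opp) -> no flip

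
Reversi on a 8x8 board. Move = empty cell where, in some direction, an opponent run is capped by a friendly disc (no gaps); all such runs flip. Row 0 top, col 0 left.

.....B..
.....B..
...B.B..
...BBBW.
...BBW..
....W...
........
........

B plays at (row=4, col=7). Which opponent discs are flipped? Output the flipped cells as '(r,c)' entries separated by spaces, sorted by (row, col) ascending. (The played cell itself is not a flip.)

Dir NW: opp run (3,6) capped by B -> flip
Dir N: first cell '.' (not opp) -> no flip
Dir NE: edge -> no flip
Dir W: first cell '.' (not opp) -> no flip
Dir E: edge -> no flip
Dir SW: first cell '.' (not opp) -> no flip
Dir S: first cell '.' (not opp) -> no flip
Dir SE: edge -> no flip

Answer: (3,6)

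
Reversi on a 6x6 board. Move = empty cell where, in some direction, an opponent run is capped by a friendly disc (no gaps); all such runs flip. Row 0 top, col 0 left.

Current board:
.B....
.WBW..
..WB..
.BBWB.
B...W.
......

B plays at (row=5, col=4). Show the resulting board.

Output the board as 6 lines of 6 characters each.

Answer: .B....
.WBW..
..WB..
.BBWB.
B...B.
....B.

Derivation:
Place B at (5,4); scan 8 dirs for brackets.
Dir NW: first cell '.' (not opp) -> no flip
Dir N: opp run (4,4) capped by B -> flip
Dir NE: first cell '.' (not opp) -> no flip
Dir W: first cell '.' (not opp) -> no flip
Dir E: first cell '.' (not opp) -> no flip
Dir SW: edge -> no flip
Dir S: edge -> no flip
Dir SE: edge -> no flip
All flips: (4,4)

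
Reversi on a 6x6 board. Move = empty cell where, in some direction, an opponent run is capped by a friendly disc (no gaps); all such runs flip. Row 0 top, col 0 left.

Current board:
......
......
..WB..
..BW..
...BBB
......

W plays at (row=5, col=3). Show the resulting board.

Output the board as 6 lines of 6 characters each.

Place W at (5,3); scan 8 dirs for brackets.
Dir NW: first cell '.' (not opp) -> no flip
Dir N: opp run (4,3) capped by W -> flip
Dir NE: opp run (4,4), next='.' -> no flip
Dir W: first cell '.' (not opp) -> no flip
Dir E: first cell '.' (not opp) -> no flip
Dir SW: edge -> no flip
Dir S: edge -> no flip
Dir SE: edge -> no flip
All flips: (4,3)

Answer: ......
......
..WB..
..BW..
...WBB
...W..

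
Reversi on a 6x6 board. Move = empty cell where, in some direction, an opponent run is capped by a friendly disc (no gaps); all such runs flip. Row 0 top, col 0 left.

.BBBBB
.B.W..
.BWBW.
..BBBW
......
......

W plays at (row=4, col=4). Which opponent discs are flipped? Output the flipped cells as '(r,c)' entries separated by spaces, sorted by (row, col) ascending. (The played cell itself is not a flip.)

Answer: (3,3) (3,4)

Derivation:
Dir NW: opp run (3,3) capped by W -> flip
Dir N: opp run (3,4) capped by W -> flip
Dir NE: first cell 'W' (not opp) -> no flip
Dir W: first cell '.' (not opp) -> no flip
Dir E: first cell '.' (not opp) -> no flip
Dir SW: first cell '.' (not opp) -> no flip
Dir S: first cell '.' (not opp) -> no flip
Dir SE: first cell '.' (not opp) -> no flip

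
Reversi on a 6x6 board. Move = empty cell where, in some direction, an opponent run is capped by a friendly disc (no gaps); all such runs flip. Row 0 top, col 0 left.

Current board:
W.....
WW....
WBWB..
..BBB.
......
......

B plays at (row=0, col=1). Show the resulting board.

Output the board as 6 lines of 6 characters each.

Answer: WB....
WB....
WBWB..
..BBB.
......
......

Derivation:
Place B at (0,1); scan 8 dirs for brackets.
Dir NW: edge -> no flip
Dir N: edge -> no flip
Dir NE: edge -> no flip
Dir W: opp run (0,0), next=edge -> no flip
Dir E: first cell '.' (not opp) -> no flip
Dir SW: opp run (1,0), next=edge -> no flip
Dir S: opp run (1,1) capped by B -> flip
Dir SE: first cell '.' (not opp) -> no flip
All flips: (1,1)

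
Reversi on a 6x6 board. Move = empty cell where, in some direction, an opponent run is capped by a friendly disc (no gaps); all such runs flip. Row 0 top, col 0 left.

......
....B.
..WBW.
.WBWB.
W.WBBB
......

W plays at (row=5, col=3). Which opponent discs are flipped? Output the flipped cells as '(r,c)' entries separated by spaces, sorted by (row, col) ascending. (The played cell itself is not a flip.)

Dir NW: first cell 'W' (not opp) -> no flip
Dir N: opp run (4,3) capped by W -> flip
Dir NE: opp run (4,4), next='.' -> no flip
Dir W: first cell '.' (not opp) -> no flip
Dir E: first cell '.' (not opp) -> no flip
Dir SW: edge -> no flip
Dir S: edge -> no flip
Dir SE: edge -> no flip

Answer: (4,3)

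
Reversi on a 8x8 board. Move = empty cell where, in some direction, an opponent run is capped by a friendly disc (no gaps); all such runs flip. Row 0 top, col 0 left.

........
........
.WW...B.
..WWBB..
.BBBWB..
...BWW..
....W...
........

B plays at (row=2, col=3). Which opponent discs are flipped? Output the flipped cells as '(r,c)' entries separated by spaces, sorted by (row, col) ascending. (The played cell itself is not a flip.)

Answer: (3,2) (3,3)

Derivation:
Dir NW: first cell '.' (not opp) -> no flip
Dir N: first cell '.' (not opp) -> no flip
Dir NE: first cell '.' (not opp) -> no flip
Dir W: opp run (2,2) (2,1), next='.' -> no flip
Dir E: first cell '.' (not opp) -> no flip
Dir SW: opp run (3,2) capped by B -> flip
Dir S: opp run (3,3) capped by B -> flip
Dir SE: first cell 'B' (not opp) -> no flip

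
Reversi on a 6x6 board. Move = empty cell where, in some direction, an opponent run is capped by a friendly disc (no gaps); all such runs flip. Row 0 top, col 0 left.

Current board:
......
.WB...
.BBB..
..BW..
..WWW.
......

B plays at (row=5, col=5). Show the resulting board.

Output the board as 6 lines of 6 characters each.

Answer: ......
.WB...
.BBB..
..BB..
..WWB.
.....B

Derivation:
Place B at (5,5); scan 8 dirs for brackets.
Dir NW: opp run (4,4) (3,3) capped by B -> flip
Dir N: first cell '.' (not opp) -> no flip
Dir NE: edge -> no flip
Dir W: first cell '.' (not opp) -> no flip
Dir E: edge -> no flip
Dir SW: edge -> no flip
Dir S: edge -> no flip
Dir SE: edge -> no flip
All flips: (3,3) (4,4)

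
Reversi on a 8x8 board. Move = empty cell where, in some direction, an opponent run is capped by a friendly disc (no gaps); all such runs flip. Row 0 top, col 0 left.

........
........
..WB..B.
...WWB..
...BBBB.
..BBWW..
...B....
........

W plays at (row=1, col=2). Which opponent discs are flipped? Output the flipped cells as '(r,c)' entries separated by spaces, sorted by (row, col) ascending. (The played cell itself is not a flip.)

Dir NW: first cell '.' (not opp) -> no flip
Dir N: first cell '.' (not opp) -> no flip
Dir NE: first cell '.' (not opp) -> no flip
Dir W: first cell '.' (not opp) -> no flip
Dir E: first cell '.' (not opp) -> no flip
Dir SW: first cell '.' (not opp) -> no flip
Dir S: first cell 'W' (not opp) -> no flip
Dir SE: opp run (2,3) capped by W -> flip

Answer: (2,3)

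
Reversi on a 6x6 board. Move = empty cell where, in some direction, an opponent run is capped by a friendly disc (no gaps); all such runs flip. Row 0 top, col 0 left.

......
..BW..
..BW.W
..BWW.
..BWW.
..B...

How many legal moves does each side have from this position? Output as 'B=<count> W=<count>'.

Answer: B=7 W=6

Derivation:
-- B to move --
(0,2): no bracket -> illegal
(0,3): no bracket -> illegal
(0,4): flips 1 -> legal
(1,4): flips 2 -> legal
(1,5): no bracket -> illegal
(2,4): flips 2 -> legal
(3,5): flips 2 -> legal
(4,5): flips 4 -> legal
(5,3): no bracket -> illegal
(5,4): flips 1 -> legal
(5,5): flips 2 -> legal
B mobility = 7
-- W to move --
(0,1): flips 1 -> legal
(0,2): no bracket -> illegal
(0,3): no bracket -> illegal
(1,1): flips 2 -> legal
(2,1): flips 2 -> legal
(3,1): flips 2 -> legal
(4,1): flips 2 -> legal
(5,1): flips 1 -> legal
(5,3): no bracket -> illegal
W mobility = 6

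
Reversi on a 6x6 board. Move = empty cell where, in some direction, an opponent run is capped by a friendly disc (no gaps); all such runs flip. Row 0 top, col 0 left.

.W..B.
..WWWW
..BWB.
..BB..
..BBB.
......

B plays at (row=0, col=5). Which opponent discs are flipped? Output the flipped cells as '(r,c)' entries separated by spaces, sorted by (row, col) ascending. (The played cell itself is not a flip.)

Dir NW: edge -> no flip
Dir N: edge -> no flip
Dir NE: edge -> no flip
Dir W: first cell 'B' (not opp) -> no flip
Dir E: edge -> no flip
Dir SW: opp run (1,4) (2,3) capped by B -> flip
Dir S: opp run (1,5), next='.' -> no flip
Dir SE: edge -> no flip

Answer: (1,4) (2,3)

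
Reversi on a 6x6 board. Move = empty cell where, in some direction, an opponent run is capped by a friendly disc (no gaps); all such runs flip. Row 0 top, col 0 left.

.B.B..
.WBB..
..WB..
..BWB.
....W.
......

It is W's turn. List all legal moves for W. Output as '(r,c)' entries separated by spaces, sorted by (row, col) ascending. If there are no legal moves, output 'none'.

(0,0): no bracket -> illegal
(0,2): flips 1 -> legal
(0,4): flips 1 -> legal
(1,0): no bracket -> illegal
(1,4): flips 2 -> legal
(2,1): no bracket -> illegal
(2,4): flips 2 -> legal
(2,5): no bracket -> illegal
(3,1): flips 1 -> legal
(3,5): flips 1 -> legal
(4,1): no bracket -> illegal
(4,2): flips 1 -> legal
(4,3): no bracket -> illegal
(4,5): no bracket -> illegal

Answer: (0,2) (0,4) (1,4) (2,4) (3,1) (3,5) (4,2)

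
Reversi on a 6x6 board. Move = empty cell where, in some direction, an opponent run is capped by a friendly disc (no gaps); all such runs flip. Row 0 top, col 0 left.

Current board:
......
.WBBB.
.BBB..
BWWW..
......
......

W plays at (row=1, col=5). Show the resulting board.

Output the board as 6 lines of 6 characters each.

Answer: ......
.WWWWW
.BBB..
BWWW..
......
......

Derivation:
Place W at (1,5); scan 8 dirs for brackets.
Dir NW: first cell '.' (not opp) -> no flip
Dir N: first cell '.' (not opp) -> no flip
Dir NE: edge -> no flip
Dir W: opp run (1,4) (1,3) (1,2) capped by W -> flip
Dir E: edge -> no flip
Dir SW: first cell '.' (not opp) -> no flip
Dir S: first cell '.' (not opp) -> no flip
Dir SE: edge -> no flip
All flips: (1,2) (1,3) (1,4)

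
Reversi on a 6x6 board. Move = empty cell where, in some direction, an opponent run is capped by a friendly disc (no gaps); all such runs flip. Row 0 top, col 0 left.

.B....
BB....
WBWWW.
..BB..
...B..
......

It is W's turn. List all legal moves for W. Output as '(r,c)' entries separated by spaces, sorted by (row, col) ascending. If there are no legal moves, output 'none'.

Answer: (0,0) (0,2) (4,1) (4,2) (4,4) (5,3)

Derivation:
(0,0): flips 2 -> legal
(0,2): flips 1 -> legal
(1,2): no bracket -> illegal
(3,0): no bracket -> illegal
(3,1): no bracket -> illegal
(3,4): no bracket -> illegal
(4,1): flips 1 -> legal
(4,2): flips 2 -> legal
(4,4): flips 1 -> legal
(5,2): no bracket -> illegal
(5,3): flips 2 -> legal
(5,4): no bracket -> illegal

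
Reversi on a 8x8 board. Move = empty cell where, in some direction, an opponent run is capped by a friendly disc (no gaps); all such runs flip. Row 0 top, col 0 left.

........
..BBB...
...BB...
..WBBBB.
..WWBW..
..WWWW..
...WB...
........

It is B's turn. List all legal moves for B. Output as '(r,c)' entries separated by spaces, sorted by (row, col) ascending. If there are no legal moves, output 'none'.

Answer: (3,1) (4,1) (4,6) (5,1) (5,6) (6,1) (6,2) (6,5) (6,6) (7,2) (7,3)

Derivation:
(2,1): no bracket -> illegal
(2,2): no bracket -> illegal
(3,1): flips 3 -> legal
(4,1): flips 3 -> legal
(4,6): flips 2 -> legal
(5,1): flips 1 -> legal
(5,6): flips 1 -> legal
(6,1): flips 2 -> legal
(6,2): flips 2 -> legal
(6,5): flips 2 -> legal
(6,6): flips 1 -> legal
(7,2): flips 3 -> legal
(7,3): flips 3 -> legal
(7,4): no bracket -> illegal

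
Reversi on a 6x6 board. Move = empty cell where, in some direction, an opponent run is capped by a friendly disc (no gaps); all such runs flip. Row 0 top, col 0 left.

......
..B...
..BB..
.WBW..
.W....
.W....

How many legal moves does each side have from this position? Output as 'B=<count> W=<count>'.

Answer: B=6 W=3

Derivation:
-- B to move --
(2,0): no bracket -> illegal
(2,1): no bracket -> illegal
(2,4): no bracket -> illegal
(3,0): flips 1 -> legal
(3,4): flips 1 -> legal
(4,0): flips 1 -> legal
(4,2): no bracket -> illegal
(4,3): flips 1 -> legal
(4,4): flips 1 -> legal
(5,0): flips 1 -> legal
(5,2): no bracket -> illegal
B mobility = 6
-- W to move --
(0,1): no bracket -> illegal
(0,2): no bracket -> illegal
(0,3): no bracket -> illegal
(1,1): flips 1 -> legal
(1,3): flips 2 -> legal
(1,4): flips 2 -> legal
(2,1): no bracket -> illegal
(2,4): no bracket -> illegal
(3,4): no bracket -> illegal
(4,2): no bracket -> illegal
(4,3): no bracket -> illegal
W mobility = 3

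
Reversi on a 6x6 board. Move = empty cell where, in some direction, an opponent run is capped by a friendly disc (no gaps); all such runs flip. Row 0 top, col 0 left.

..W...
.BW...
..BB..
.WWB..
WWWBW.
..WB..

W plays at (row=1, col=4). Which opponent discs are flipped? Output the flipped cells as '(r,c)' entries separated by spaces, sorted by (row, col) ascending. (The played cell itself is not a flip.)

Answer: (2,3)

Derivation:
Dir NW: first cell '.' (not opp) -> no flip
Dir N: first cell '.' (not opp) -> no flip
Dir NE: first cell '.' (not opp) -> no flip
Dir W: first cell '.' (not opp) -> no flip
Dir E: first cell '.' (not opp) -> no flip
Dir SW: opp run (2,3) capped by W -> flip
Dir S: first cell '.' (not opp) -> no flip
Dir SE: first cell '.' (not opp) -> no flip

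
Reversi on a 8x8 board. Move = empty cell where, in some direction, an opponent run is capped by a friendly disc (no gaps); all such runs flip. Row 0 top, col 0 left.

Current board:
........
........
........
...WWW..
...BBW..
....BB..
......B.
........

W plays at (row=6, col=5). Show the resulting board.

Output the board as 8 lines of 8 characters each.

Answer: ........
........
........
...WWW..
...BBW..
....BW..
.....WB.
........

Derivation:
Place W at (6,5); scan 8 dirs for brackets.
Dir NW: opp run (5,4) (4,3), next='.' -> no flip
Dir N: opp run (5,5) capped by W -> flip
Dir NE: first cell '.' (not opp) -> no flip
Dir W: first cell '.' (not opp) -> no flip
Dir E: opp run (6,6), next='.' -> no flip
Dir SW: first cell '.' (not opp) -> no flip
Dir S: first cell '.' (not opp) -> no flip
Dir SE: first cell '.' (not opp) -> no flip
All flips: (5,5)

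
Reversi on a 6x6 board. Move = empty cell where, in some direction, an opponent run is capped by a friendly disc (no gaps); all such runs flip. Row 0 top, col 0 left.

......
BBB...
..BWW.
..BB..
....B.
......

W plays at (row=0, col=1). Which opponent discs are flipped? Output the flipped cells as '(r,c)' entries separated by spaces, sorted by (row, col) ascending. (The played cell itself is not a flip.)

Dir NW: edge -> no flip
Dir N: edge -> no flip
Dir NE: edge -> no flip
Dir W: first cell '.' (not opp) -> no flip
Dir E: first cell '.' (not opp) -> no flip
Dir SW: opp run (1,0), next=edge -> no flip
Dir S: opp run (1,1), next='.' -> no flip
Dir SE: opp run (1,2) capped by W -> flip

Answer: (1,2)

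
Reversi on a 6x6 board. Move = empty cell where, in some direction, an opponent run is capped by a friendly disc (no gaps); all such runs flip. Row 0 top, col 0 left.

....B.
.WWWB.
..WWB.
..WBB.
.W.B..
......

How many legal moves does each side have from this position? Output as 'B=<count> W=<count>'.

Answer: B=8 W=8

Derivation:
-- B to move --
(0,0): flips 2 -> legal
(0,1): flips 2 -> legal
(0,2): flips 1 -> legal
(0,3): flips 2 -> legal
(1,0): flips 3 -> legal
(2,0): no bracket -> illegal
(2,1): flips 3 -> legal
(3,0): no bracket -> illegal
(3,1): flips 3 -> legal
(4,0): no bracket -> illegal
(4,2): no bracket -> illegal
(5,0): flips 3 -> legal
(5,1): no bracket -> illegal
(5,2): no bracket -> illegal
B mobility = 8
-- W to move --
(0,3): no bracket -> illegal
(0,5): flips 1 -> legal
(1,5): flips 1 -> legal
(2,5): flips 1 -> legal
(3,5): flips 3 -> legal
(4,2): no bracket -> illegal
(4,4): flips 1 -> legal
(4,5): flips 1 -> legal
(5,2): no bracket -> illegal
(5,3): flips 2 -> legal
(5,4): flips 1 -> legal
W mobility = 8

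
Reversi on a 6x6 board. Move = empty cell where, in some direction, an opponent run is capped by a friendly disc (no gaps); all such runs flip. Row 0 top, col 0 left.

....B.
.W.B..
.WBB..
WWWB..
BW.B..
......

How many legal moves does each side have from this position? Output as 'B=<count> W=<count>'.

Answer: B=5 W=7

Derivation:
-- B to move --
(0,0): flips 1 -> legal
(0,1): no bracket -> illegal
(0,2): no bracket -> illegal
(1,0): flips 2 -> legal
(1,2): no bracket -> illegal
(2,0): flips 2 -> legal
(4,2): flips 2 -> legal
(5,0): flips 2 -> legal
(5,1): no bracket -> illegal
(5,2): no bracket -> illegal
B mobility = 5
-- W to move --
(0,2): no bracket -> illegal
(0,3): no bracket -> illegal
(0,5): no bracket -> illegal
(1,2): flips 1 -> legal
(1,4): flips 1 -> legal
(1,5): no bracket -> illegal
(2,4): flips 2 -> legal
(3,4): flips 1 -> legal
(4,2): no bracket -> illegal
(4,4): flips 2 -> legal
(5,0): flips 1 -> legal
(5,1): no bracket -> illegal
(5,2): no bracket -> illegal
(5,3): no bracket -> illegal
(5,4): flips 1 -> legal
W mobility = 7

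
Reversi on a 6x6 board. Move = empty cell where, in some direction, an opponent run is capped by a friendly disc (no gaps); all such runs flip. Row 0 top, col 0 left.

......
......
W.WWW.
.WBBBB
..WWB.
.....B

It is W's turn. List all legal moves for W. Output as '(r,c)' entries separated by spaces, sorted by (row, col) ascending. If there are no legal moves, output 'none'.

(2,1): flips 1 -> legal
(2,5): flips 1 -> legal
(4,1): flips 1 -> legal
(4,5): flips 2 -> legal
(5,3): no bracket -> illegal
(5,4): flips 2 -> legal

Answer: (2,1) (2,5) (4,1) (4,5) (5,4)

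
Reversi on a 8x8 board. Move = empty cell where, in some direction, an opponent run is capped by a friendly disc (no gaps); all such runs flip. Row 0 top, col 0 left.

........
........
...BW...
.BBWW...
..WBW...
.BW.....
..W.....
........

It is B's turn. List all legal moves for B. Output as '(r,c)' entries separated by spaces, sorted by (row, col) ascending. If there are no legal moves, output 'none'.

(1,3): no bracket -> illegal
(1,4): no bracket -> illegal
(1,5): flips 3 -> legal
(2,2): no bracket -> illegal
(2,5): flips 2 -> legal
(3,5): flips 2 -> legal
(4,1): flips 1 -> legal
(4,5): flips 2 -> legal
(5,3): flips 2 -> legal
(5,4): no bracket -> illegal
(5,5): no bracket -> illegal
(6,1): flips 1 -> legal
(6,3): no bracket -> illegal
(7,1): no bracket -> illegal
(7,2): flips 3 -> legal
(7,3): flips 1 -> legal

Answer: (1,5) (2,5) (3,5) (4,1) (4,5) (5,3) (6,1) (7,2) (7,3)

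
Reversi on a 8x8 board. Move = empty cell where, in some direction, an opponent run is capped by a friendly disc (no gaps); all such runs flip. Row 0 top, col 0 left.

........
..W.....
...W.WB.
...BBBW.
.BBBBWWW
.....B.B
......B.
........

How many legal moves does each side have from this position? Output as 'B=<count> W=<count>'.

-- B to move --
(0,1): flips 2 -> legal
(0,2): no bracket -> illegal
(0,3): no bracket -> illegal
(1,1): no bracket -> illegal
(1,3): flips 1 -> legal
(1,4): no bracket -> illegal
(1,5): flips 1 -> legal
(1,6): flips 1 -> legal
(2,1): no bracket -> illegal
(2,2): no bracket -> illegal
(2,4): flips 1 -> legal
(2,7): no bracket -> illegal
(3,2): no bracket -> illegal
(3,7): flips 3 -> legal
(5,4): no bracket -> illegal
(5,6): flips 3 -> legal
B mobility = 7
-- W to move --
(1,5): no bracket -> illegal
(1,6): flips 1 -> legal
(1,7): no bracket -> illegal
(2,2): no bracket -> illegal
(2,4): flips 1 -> legal
(2,7): flips 1 -> legal
(3,0): no bracket -> illegal
(3,1): no bracket -> illegal
(3,2): flips 3 -> legal
(3,7): no bracket -> illegal
(4,0): flips 4 -> legal
(5,0): no bracket -> illegal
(5,1): no bracket -> illegal
(5,2): flips 2 -> legal
(5,3): flips 2 -> legal
(5,4): no bracket -> illegal
(5,6): no bracket -> illegal
(6,4): flips 1 -> legal
(6,5): flips 1 -> legal
(6,7): flips 1 -> legal
(7,5): no bracket -> illegal
(7,6): no bracket -> illegal
(7,7): no bracket -> illegal
W mobility = 10

Answer: B=7 W=10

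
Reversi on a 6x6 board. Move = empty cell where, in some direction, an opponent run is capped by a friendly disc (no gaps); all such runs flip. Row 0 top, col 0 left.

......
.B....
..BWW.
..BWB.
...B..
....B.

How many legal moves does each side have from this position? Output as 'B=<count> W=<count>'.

Answer: B=5 W=8

Derivation:
-- B to move --
(1,2): flips 1 -> legal
(1,3): flips 2 -> legal
(1,4): flips 2 -> legal
(1,5): no bracket -> illegal
(2,5): flips 2 -> legal
(3,5): no bracket -> illegal
(4,2): no bracket -> illegal
(4,4): flips 1 -> legal
B mobility = 5
-- W to move --
(0,0): flips 2 -> legal
(0,1): no bracket -> illegal
(0,2): no bracket -> illegal
(1,0): no bracket -> illegal
(1,2): no bracket -> illegal
(1,3): no bracket -> illegal
(2,0): no bracket -> illegal
(2,1): flips 1 -> legal
(2,5): no bracket -> illegal
(3,1): flips 1 -> legal
(3,5): flips 1 -> legal
(4,1): flips 1 -> legal
(4,2): no bracket -> illegal
(4,4): flips 1 -> legal
(4,5): flips 1 -> legal
(5,2): no bracket -> illegal
(5,3): flips 1 -> legal
(5,5): no bracket -> illegal
W mobility = 8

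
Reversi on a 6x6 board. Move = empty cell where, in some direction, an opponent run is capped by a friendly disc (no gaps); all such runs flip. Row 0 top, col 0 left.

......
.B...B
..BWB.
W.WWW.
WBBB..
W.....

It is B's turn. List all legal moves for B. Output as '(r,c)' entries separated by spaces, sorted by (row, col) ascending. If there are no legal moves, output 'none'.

(1,2): no bracket -> illegal
(1,3): flips 2 -> legal
(1,4): flips 2 -> legal
(2,0): no bracket -> illegal
(2,1): flips 1 -> legal
(2,5): flips 1 -> legal
(3,1): no bracket -> illegal
(3,5): no bracket -> illegal
(4,4): flips 2 -> legal
(4,5): no bracket -> illegal
(5,1): no bracket -> illegal

Answer: (1,3) (1,4) (2,1) (2,5) (4,4)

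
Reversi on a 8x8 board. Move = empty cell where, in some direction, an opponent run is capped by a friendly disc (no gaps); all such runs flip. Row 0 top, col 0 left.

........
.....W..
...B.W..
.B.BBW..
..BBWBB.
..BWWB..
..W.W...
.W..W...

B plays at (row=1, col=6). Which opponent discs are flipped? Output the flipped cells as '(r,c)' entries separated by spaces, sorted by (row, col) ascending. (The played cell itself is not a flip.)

Answer: (2,5)

Derivation:
Dir NW: first cell '.' (not opp) -> no flip
Dir N: first cell '.' (not opp) -> no flip
Dir NE: first cell '.' (not opp) -> no flip
Dir W: opp run (1,5), next='.' -> no flip
Dir E: first cell '.' (not opp) -> no flip
Dir SW: opp run (2,5) capped by B -> flip
Dir S: first cell '.' (not opp) -> no flip
Dir SE: first cell '.' (not opp) -> no flip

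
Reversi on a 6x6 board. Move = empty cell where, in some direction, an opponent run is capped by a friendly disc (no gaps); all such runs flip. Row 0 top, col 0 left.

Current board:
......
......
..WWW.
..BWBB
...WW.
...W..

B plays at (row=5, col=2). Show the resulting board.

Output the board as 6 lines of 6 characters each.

Place B at (5,2); scan 8 dirs for brackets.
Dir NW: first cell '.' (not opp) -> no flip
Dir N: first cell '.' (not opp) -> no flip
Dir NE: opp run (4,3) capped by B -> flip
Dir W: first cell '.' (not opp) -> no flip
Dir E: opp run (5,3), next='.' -> no flip
Dir SW: edge -> no flip
Dir S: edge -> no flip
Dir SE: edge -> no flip
All flips: (4,3)

Answer: ......
......
..WWW.
..BWBB
...BW.
..BW..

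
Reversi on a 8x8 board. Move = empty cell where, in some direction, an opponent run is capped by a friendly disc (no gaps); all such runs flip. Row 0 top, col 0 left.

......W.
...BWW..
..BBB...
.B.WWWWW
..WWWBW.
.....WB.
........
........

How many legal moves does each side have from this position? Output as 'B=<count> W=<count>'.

Answer: B=14 W=10

Derivation:
-- B to move --
(0,3): no bracket -> illegal
(0,4): flips 1 -> legal
(0,5): flips 1 -> legal
(0,7): no bracket -> illegal
(1,6): flips 2 -> legal
(1,7): no bracket -> illegal
(2,5): flips 1 -> legal
(2,6): flips 2 -> legal
(2,7): flips 1 -> legal
(3,2): no bracket -> illegal
(4,1): flips 3 -> legal
(4,7): flips 1 -> legal
(5,1): flips 2 -> legal
(5,2): no bracket -> illegal
(5,3): flips 3 -> legal
(5,4): flips 3 -> legal
(5,7): flips 2 -> legal
(6,4): no bracket -> illegal
(6,5): flips 1 -> legal
(6,6): flips 3 -> legal
B mobility = 14
-- W to move --
(0,2): flips 2 -> legal
(0,3): flips 2 -> legal
(0,4): no bracket -> illegal
(1,1): flips 1 -> legal
(1,2): flips 2 -> legal
(2,0): flips 1 -> legal
(2,1): no bracket -> illegal
(2,5): no bracket -> illegal
(3,0): no bracket -> illegal
(3,2): flips 1 -> legal
(4,0): no bracket -> illegal
(4,1): no bracket -> illegal
(4,7): no bracket -> illegal
(5,4): flips 1 -> legal
(5,7): flips 1 -> legal
(6,5): no bracket -> illegal
(6,6): flips 1 -> legal
(6,7): flips 2 -> legal
W mobility = 10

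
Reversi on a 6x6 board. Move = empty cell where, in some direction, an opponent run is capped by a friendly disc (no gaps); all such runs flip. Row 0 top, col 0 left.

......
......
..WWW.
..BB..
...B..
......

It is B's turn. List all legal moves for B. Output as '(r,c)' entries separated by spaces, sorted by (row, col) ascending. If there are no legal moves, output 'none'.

Answer: (1,1) (1,2) (1,3) (1,4) (1,5)

Derivation:
(1,1): flips 1 -> legal
(1,2): flips 1 -> legal
(1,3): flips 1 -> legal
(1,4): flips 1 -> legal
(1,5): flips 1 -> legal
(2,1): no bracket -> illegal
(2,5): no bracket -> illegal
(3,1): no bracket -> illegal
(3,4): no bracket -> illegal
(3,5): no bracket -> illegal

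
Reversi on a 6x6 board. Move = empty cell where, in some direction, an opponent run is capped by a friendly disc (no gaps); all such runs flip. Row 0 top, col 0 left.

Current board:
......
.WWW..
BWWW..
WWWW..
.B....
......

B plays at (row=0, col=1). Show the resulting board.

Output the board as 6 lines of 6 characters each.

Place B at (0,1); scan 8 dirs for brackets.
Dir NW: edge -> no flip
Dir N: edge -> no flip
Dir NE: edge -> no flip
Dir W: first cell '.' (not opp) -> no flip
Dir E: first cell '.' (not opp) -> no flip
Dir SW: first cell '.' (not opp) -> no flip
Dir S: opp run (1,1) (2,1) (3,1) capped by B -> flip
Dir SE: opp run (1,2) (2,3), next='.' -> no flip
All flips: (1,1) (2,1) (3,1)

Answer: .B....
.BWW..
BBWW..
WBWW..
.B....
......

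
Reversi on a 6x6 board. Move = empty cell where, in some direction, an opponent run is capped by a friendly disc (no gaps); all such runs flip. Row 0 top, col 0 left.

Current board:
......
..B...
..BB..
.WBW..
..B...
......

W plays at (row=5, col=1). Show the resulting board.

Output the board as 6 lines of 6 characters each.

Answer: ......
..B...
..BB..
.WBW..
..W...
.W....

Derivation:
Place W at (5,1); scan 8 dirs for brackets.
Dir NW: first cell '.' (not opp) -> no flip
Dir N: first cell '.' (not opp) -> no flip
Dir NE: opp run (4,2) capped by W -> flip
Dir W: first cell '.' (not opp) -> no flip
Dir E: first cell '.' (not opp) -> no flip
Dir SW: edge -> no flip
Dir S: edge -> no flip
Dir SE: edge -> no flip
All flips: (4,2)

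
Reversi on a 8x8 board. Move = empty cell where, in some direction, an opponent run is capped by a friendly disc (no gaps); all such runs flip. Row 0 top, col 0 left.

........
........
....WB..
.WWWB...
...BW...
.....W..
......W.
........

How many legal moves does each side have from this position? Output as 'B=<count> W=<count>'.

-- B to move --
(1,3): no bracket -> illegal
(1,4): flips 1 -> legal
(1,5): no bracket -> illegal
(2,0): no bracket -> illegal
(2,1): flips 1 -> legal
(2,2): no bracket -> illegal
(2,3): flips 2 -> legal
(3,0): flips 3 -> legal
(3,5): no bracket -> illegal
(4,0): no bracket -> illegal
(4,1): no bracket -> illegal
(4,2): no bracket -> illegal
(4,5): flips 1 -> legal
(4,6): no bracket -> illegal
(5,3): no bracket -> illegal
(5,4): flips 1 -> legal
(5,6): no bracket -> illegal
(5,7): no bracket -> illegal
(6,4): no bracket -> illegal
(6,5): no bracket -> illegal
(6,7): no bracket -> illegal
(7,5): no bracket -> illegal
(7,6): no bracket -> illegal
(7,7): no bracket -> illegal
B mobility = 6
-- W to move --
(1,4): no bracket -> illegal
(1,5): no bracket -> illegal
(1,6): no bracket -> illegal
(2,3): no bracket -> illegal
(2,6): flips 1 -> legal
(3,5): flips 1 -> legal
(3,6): no bracket -> illegal
(4,2): flips 1 -> legal
(4,5): no bracket -> illegal
(5,2): no bracket -> illegal
(5,3): flips 1 -> legal
(5,4): flips 1 -> legal
W mobility = 5

Answer: B=6 W=5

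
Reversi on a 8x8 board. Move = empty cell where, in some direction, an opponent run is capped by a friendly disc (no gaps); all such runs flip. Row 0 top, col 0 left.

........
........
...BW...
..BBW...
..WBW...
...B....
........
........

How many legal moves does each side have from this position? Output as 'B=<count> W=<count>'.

-- B to move --
(1,3): no bracket -> illegal
(1,4): no bracket -> illegal
(1,5): flips 1 -> legal
(2,5): flips 2 -> legal
(3,1): flips 1 -> legal
(3,5): flips 2 -> legal
(4,1): flips 1 -> legal
(4,5): flips 2 -> legal
(5,1): flips 1 -> legal
(5,2): flips 1 -> legal
(5,4): no bracket -> illegal
(5,5): flips 1 -> legal
B mobility = 9
-- W to move --
(1,2): flips 1 -> legal
(1,3): no bracket -> illegal
(1,4): no bracket -> illegal
(2,1): no bracket -> illegal
(2,2): flips 3 -> legal
(3,1): flips 2 -> legal
(4,1): no bracket -> illegal
(5,2): flips 1 -> legal
(5,4): no bracket -> illegal
(6,2): flips 1 -> legal
(6,3): no bracket -> illegal
(6,4): flips 1 -> legal
W mobility = 6

Answer: B=9 W=6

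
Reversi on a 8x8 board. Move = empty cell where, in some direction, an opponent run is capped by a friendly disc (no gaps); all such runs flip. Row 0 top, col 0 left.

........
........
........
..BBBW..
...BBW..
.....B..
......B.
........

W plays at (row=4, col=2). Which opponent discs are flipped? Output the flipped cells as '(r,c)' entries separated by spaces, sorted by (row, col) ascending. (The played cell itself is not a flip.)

Answer: (4,3) (4,4)

Derivation:
Dir NW: first cell '.' (not opp) -> no flip
Dir N: opp run (3,2), next='.' -> no flip
Dir NE: opp run (3,3), next='.' -> no flip
Dir W: first cell '.' (not opp) -> no flip
Dir E: opp run (4,3) (4,4) capped by W -> flip
Dir SW: first cell '.' (not opp) -> no flip
Dir S: first cell '.' (not opp) -> no flip
Dir SE: first cell '.' (not opp) -> no flip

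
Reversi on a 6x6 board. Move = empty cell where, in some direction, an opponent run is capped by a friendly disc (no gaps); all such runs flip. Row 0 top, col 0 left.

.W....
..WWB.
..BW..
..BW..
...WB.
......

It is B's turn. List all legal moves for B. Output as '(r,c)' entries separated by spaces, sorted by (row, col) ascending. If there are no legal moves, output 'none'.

(0,0): no bracket -> illegal
(0,2): flips 1 -> legal
(0,3): no bracket -> illegal
(0,4): flips 1 -> legal
(1,0): no bracket -> illegal
(1,1): flips 2 -> legal
(2,1): no bracket -> illegal
(2,4): flips 1 -> legal
(3,4): flips 1 -> legal
(4,2): flips 1 -> legal
(5,2): no bracket -> illegal
(5,3): no bracket -> illegal
(5,4): flips 1 -> legal

Answer: (0,2) (0,4) (1,1) (2,4) (3,4) (4,2) (5,4)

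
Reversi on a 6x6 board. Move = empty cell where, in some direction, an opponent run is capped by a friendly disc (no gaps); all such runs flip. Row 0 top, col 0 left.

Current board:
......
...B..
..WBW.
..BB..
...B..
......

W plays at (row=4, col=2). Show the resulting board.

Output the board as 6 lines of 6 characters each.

Place W at (4,2); scan 8 dirs for brackets.
Dir NW: first cell '.' (not opp) -> no flip
Dir N: opp run (3,2) capped by W -> flip
Dir NE: opp run (3,3) capped by W -> flip
Dir W: first cell '.' (not opp) -> no flip
Dir E: opp run (4,3), next='.' -> no flip
Dir SW: first cell '.' (not opp) -> no flip
Dir S: first cell '.' (not opp) -> no flip
Dir SE: first cell '.' (not opp) -> no flip
All flips: (3,2) (3,3)

Answer: ......
...B..
..WBW.
..WW..
..WB..
......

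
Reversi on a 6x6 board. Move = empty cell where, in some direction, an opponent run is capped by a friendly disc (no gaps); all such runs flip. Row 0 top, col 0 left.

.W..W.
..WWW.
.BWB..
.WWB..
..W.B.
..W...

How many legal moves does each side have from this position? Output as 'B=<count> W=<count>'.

-- B to move --
(0,0): no bracket -> illegal
(0,2): no bracket -> illegal
(0,3): flips 2 -> legal
(0,5): flips 1 -> legal
(1,0): no bracket -> illegal
(1,1): flips 1 -> legal
(1,5): no bracket -> illegal
(2,0): no bracket -> illegal
(2,4): no bracket -> illegal
(2,5): no bracket -> illegal
(3,0): flips 2 -> legal
(4,0): no bracket -> illegal
(4,1): flips 2 -> legal
(4,3): flips 1 -> legal
(5,1): flips 1 -> legal
(5,3): no bracket -> illegal
B mobility = 7
-- W to move --
(1,0): flips 1 -> legal
(1,1): flips 1 -> legal
(2,0): flips 1 -> legal
(2,4): flips 2 -> legal
(3,0): flips 1 -> legal
(3,4): flips 2 -> legal
(3,5): no bracket -> illegal
(4,3): flips 2 -> legal
(4,5): no bracket -> illegal
(5,3): no bracket -> illegal
(5,4): no bracket -> illegal
(5,5): flips 2 -> legal
W mobility = 8

Answer: B=7 W=8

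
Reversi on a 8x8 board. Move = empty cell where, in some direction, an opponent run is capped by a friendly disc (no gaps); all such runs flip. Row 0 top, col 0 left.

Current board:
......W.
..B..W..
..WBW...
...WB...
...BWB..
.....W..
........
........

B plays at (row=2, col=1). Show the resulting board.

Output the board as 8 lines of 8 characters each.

Place B at (2,1); scan 8 dirs for brackets.
Dir NW: first cell '.' (not opp) -> no flip
Dir N: first cell '.' (not opp) -> no flip
Dir NE: first cell 'B' (not opp) -> no flip
Dir W: first cell '.' (not opp) -> no flip
Dir E: opp run (2,2) capped by B -> flip
Dir SW: first cell '.' (not opp) -> no flip
Dir S: first cell '.' (not opp) -> no flip
Dir SE: first cell '.' (not opp) -> no flip
All flips: (2,2)

Answer: ......W.
..B..W..
.BBBW...
...WB...
...BWB..
.....W..
........
........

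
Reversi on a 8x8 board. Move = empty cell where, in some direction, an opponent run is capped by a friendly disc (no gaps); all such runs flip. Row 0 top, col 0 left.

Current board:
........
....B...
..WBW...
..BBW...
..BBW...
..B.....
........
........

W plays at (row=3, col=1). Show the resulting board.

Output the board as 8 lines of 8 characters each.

Answer: ........
....B...
..WBW...
.WWWW...
..BBW...
..B.....
........
........

Derivation:
Place W at (3,1); scan 8 dirs for brackets.
Dir NW: first cell '.' (not opp) -> no flip
Dir N: first cell '.' (not opp) -> no flip
Dir NE: first cell 'W' (not opp) -> no flip
Dir W: first cell '.' (not opp) -> no flip
Dir E: opp run (3,2) (3,3) capped by W -> flip
Dir SW: first cell '.' (not opp) -> no flip
Dir S: first cell '.' (not opp) -> no flip
Dir SE: opp run (4,2), next='.' -> no flip
All flips: (3,2) (3,3)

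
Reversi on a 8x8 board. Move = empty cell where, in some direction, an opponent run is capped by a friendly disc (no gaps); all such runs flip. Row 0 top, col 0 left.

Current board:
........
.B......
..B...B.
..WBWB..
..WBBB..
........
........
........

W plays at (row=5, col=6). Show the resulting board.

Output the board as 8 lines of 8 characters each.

Answer: ........
.B......
..B...B.
..WBWB..
..WBBW..
......W.
........
........

Derivation:
Place W at (5,6); scan 8 dirs for brackets.
Dir NW: opp run (4,5) capped by W -> flip
Dir N: first cell '.' (not opp) -> no flip
Dir NE: first cell '.' (not opp) -> no flip
Dir W: first cell '.' (not opp) -> no flip
Dir E: first cell '.' (not opp) -> no flip
Dir SW: first cell '.' (not opp) -> no flip
Dir S: first cell '.' (not opp) -> no flip
Dir SE: first cell '.' (not opp) -> no flip
All flips: (4,5)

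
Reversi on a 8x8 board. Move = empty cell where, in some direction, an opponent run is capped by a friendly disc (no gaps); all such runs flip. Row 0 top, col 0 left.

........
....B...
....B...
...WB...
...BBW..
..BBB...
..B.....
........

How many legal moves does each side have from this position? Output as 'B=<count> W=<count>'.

Answer: B=7 W=6

Derivation:
-- B to move --
(2,2): flips 1 -> legal
(2,3): flips 1 -> legal
(3,2): flips 1 -> legal
(3,5): no bracket -> illegal
(3,6): flips 1 -> legal
(4,2): flips 1 -> legal
(4,6): flips 1 -> legal
(5,5): no bracket -> illegal
(5,6): flips 1 -> legal
B mobility = 7
-- W to move --
(0,3): no bracket -> illegal
(0,4): no bracket -> illegal
(0,5): no bracket -> illegal
(1,3): no bracket -> illegal
(1,5): flips 1 -> legal
(2,3): flips 1 -> legal
(2,5): no bracket -> illegal
(3,2): no bracket -> illegal
(3,5): flips 1 -> legal
(4,1): no bracket -> illegal
(4,2): flips 2 -> legal
(5,1): no bracket -> illegal
(5,5): flips 1 -> legal
(6,1): no bracket -> illegal
(6,3): flips 3 -> legal
(6,4): no bracket -> illegal
(6,5): no bracket -> illegal
(7,1): no bracket -> illegal
(7,2): no bracket -> illegal
(7,3): no bracket -> illegal
W mobility = 6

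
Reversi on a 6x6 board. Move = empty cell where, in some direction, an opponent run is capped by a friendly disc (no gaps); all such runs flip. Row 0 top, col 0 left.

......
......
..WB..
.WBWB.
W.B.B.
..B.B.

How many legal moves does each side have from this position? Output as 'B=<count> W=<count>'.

Answer: B=7 W=6

Derivation:
-- B to move --
(1,1): flips 2 -> legal
(1,2): flips 1 -> legal
(1,3): no bracket -> illegal
(2,0): flips 1 -> legal
(2,1): flips 1 -> legal
(2,4): flips 1 -> legal
(3,0): flips 1 -> legal
(4,1): no bracket -> illegal
(4,3): flips 1 -> legal
(5,0): no bracket -> illegal
(5,1): no bracket -> illegal
B mobility = 7
-- W to move --
(1,2): no bracket -> illegal
(1,3): flips 1 -> legal
(1,4): no bracket -> illegal
(2,1): no bracket -> illegal
(2,4): flips 1 -> legal
(2,5): no bracket -> illegal
(3,5): flips 1 -> legal
(4,1): no bracket -> illegal
(4,3): no bracket -> illegal
(4,5): no bracket -> illegal
(5,1): flips 1 -> legal
(5,3): flips 1 -> legal
(5,5): flips 1 -> legal
W mobility = 6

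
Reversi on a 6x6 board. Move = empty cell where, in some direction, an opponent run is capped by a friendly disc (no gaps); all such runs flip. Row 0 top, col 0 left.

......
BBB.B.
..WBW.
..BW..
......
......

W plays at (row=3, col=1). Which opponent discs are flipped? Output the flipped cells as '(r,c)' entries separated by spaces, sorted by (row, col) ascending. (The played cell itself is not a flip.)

Answer: (3,2)

Derivation:
Dir NW: first cell '.' (not opp) -> no flip
Dir N: first cell '.' (not opp) -> no flip
Dir NE: first cell 'W' (not opp) -> no flip
Dir W: first cell '.' (not opp) -> no flip
Dir E: opp run (3,2) capped by W -> flip
Dir SW: first cell '.' (not opp) -> no flip
Dir S: first cell '.' (not opp) -> no flip
Dir SE: first cell '.' (not opp) -> no flip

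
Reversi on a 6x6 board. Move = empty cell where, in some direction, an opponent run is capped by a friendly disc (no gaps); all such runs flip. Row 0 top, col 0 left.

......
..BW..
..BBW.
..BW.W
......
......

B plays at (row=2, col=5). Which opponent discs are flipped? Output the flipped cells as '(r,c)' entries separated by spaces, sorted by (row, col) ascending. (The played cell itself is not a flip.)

Answer: (2,4)

Derivation:
Dir NW: first cell '.' (not opp) -> no flip
Dir N: first cell '.' (not opp) -> no flip
Dir NE: edge -> no flip
Dir W: opp run (2,4) capped by B -> flip
Dir E: edge -> no flip
Dir SW: first cell '.' (not opp) -> no flip
Dir S: opp run (3,5), next='.' -> no flip
Dir SE: edge -> no flip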